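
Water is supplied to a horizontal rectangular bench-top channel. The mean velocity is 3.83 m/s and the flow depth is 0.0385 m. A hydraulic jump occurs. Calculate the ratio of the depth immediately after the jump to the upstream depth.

y₂/y₁ = 8.33

Fr₁ = V₁/√(g·y₁) = 3.83/√(9.81×0.0385) = 6.23.
From the momentum equation for a rectangular channel, y₂/y₁ = ½[√(1 + 8Fr₁²) − 1] = ½[√311.7 − 1] = 8.33.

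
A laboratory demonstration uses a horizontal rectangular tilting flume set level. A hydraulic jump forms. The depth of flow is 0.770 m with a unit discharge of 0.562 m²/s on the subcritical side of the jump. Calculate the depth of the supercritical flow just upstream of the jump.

V₂ = q/y₂ = 0.562/0.770 = 0.730 m/s; Fr₂ = V₂/√(g·y₂) = 0.266.
Since the conjugate-depth ratio holds either way, y₁/y₂ = ½[√(1 + 8Fr₂²) − 1] = ½[√1.564 − 1] = 0.125.
y₁ = 0.125 × 0.770 = 0.0965 m.

y₁ = 0.0965 m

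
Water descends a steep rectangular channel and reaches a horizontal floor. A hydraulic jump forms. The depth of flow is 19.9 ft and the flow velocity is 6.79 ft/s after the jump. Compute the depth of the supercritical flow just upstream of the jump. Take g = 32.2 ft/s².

y₁ = 2.54 ft

Fr₂ = V₂/√(g·y₂) = 6.79/√(32.2×19.9) = 0.268.
From the momentum equation (using Fr₂), y₁/y₂ = ½[√(1 + 8Fr₂²) − 1] = ½[√1.576 − 1] = 0.128.
y₁ = 0.128 × 19.9 = 2.54 ft.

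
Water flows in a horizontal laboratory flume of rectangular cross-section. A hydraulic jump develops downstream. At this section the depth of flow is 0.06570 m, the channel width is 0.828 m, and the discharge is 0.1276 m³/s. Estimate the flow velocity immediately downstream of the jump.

q = Q/b = 0.1276/0.828 = 0.1541 m²/s; V₁ = q/y₁ = 2.346 m/s. Fr₁ = V₁/√(g·y₁) = 2.922.
Sequent-depth ratio: y₂/y₁ = ½[√(1 + 8Fr₁²) − 1] = ½[√69.291 − 1] = 3.662.
y₂ = 3.662 × 0.06570 = 0.2406 m.
V₂ = q/y₂ = 0.1541/0.2406 = 0.6405 m/s.

V₂ = 0.6405 m/s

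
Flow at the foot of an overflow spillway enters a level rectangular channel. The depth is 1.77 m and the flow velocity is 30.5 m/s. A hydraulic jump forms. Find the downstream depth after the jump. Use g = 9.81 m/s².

y₂ = 17.5 m

Fr₁ = V₁/√(g·y₁) = 30.5/√(9.81×1.77) = 7.32.
By Bélanger, y₂/y₁ = ½[√(1 + 8Fr₁²) − 1] = ½[√429.6 − 1] = 9.86.
y₂ = 9.86 × 1.77 = 17.5 m.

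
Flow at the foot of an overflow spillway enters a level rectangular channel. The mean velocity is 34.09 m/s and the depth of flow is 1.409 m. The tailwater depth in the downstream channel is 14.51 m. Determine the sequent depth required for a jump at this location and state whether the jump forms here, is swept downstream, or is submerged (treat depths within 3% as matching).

y₂ = 17.58 m; the jump is swept downstream

Fr₁ = V₁/√(g·y₁) = 34.09/√(9.81×1.409) = 9.169.
Conjugate-depth relation: y₂/y₁ = ½[√(1 + 8Fr₁²) − 1] = ½[√673.61 − 1] = 12.48.
y₂ = 12.48 × 1.409 = 17.58 m.
Tailwater y_tw = 14.51 m: y_tw < y₂, so the jump is swept downstream.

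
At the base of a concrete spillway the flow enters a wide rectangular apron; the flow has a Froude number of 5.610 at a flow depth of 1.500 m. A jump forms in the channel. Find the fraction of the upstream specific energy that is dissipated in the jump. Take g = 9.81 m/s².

Fr₁ = 5.610 (given).
From the momentum equation for a rectangular channel, y₂/y₁ = ½[√(1 + 8Fr₁²) − 1] = ½[√252.78 − 1] = 7.449.
y₂ = 7.449 × 1.500 = 11.17 m.
E₁ = y₁(1 + Fr₁²/2) = 1.500×(1 + 5.610²/2) = 25.10 m. ΔE = (y₂ − y₁)³/(4y₁y₂) = 13.50 m. ΔE/E₁ = 13.50/25.10 = 0.538.

ΔE/E₁ = 0.538 (53.8%)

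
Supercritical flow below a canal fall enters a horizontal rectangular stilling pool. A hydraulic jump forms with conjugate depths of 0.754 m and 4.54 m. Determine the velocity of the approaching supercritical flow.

V₁ = 12.5 m/s

For a rectangular channel the momentum equation gives q² = ½·g·y₁·y₂·(y₁ + y₂) = ½×9.81×0.754×4.54×5.29 = 88.9.
q = √88.9 = 9.43 m²/s.
V₁ = q/y₁ = 9.43/0.754 = 12.5 m/s.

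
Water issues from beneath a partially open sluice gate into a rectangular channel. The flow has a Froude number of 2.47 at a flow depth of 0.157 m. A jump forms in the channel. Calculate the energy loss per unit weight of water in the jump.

ΔE = 0.108 m

Fr₁ = 2.47 (given).
Conjugate-depth relation: y₂/y₁ = ½[√(1 + 8Fr₁²) − 1] = ½[√49.81 − 1] = 3.03.
y₂ = 3.03 × 0.157 = 0.476 m.
V₁ = Fr₁·√(g·y₁) = 2.47×√(9.81×0.157) = 3.07 m/s; q = V₁·y₁ = 0.481 m²/s. V₂ = q/y₂ = 0.481/0.476 = 1.01 m/s. E₁ = y₁ + V₁²/2g = 0.636 m; E₂ = y₂ + V₂²/2g = 0.528 m. ΔE = E₁ − E₂ = 0.108 m.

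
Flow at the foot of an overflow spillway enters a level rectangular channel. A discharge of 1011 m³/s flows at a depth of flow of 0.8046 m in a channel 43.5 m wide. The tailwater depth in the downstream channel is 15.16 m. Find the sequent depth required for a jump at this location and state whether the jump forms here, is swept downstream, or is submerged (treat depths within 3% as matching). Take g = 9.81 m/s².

y₂ = 11.30 m; the jump is submerged

q = Q/b = 1011/43.5 = 23.24 m²/s; V₁ = q/y₁ = 28.89 m/s. Fr₁ = V₁/√(g·y₁) = 10.28.
Bélanger equation: y₂/y₁ = ½[√(1 + 8Fr₁²) − 1] = ½[√846.68 − 1] = 14.05.
y₂ = 14.05 × 0.8046 = 11.30 m.
Tailwater y_tw = 15.16 m: y_tw > y₂, so the jump is submerged.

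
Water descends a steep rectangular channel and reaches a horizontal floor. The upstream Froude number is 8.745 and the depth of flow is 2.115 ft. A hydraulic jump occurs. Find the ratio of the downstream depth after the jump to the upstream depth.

y₂/y₁ = 11.88

Fr₁ = 8.745 (given).
Conjugate-depth relation: y₂/y₁ = ½[√(1 + 8Fr₁²) − 1] = ½[√612.80 − 1] = 11.88.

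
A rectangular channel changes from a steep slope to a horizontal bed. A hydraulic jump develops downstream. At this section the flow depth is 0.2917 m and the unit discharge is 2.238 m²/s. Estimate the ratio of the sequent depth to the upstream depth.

V₁ = q/y₁ = 2.238/0.2917 = 7.672 m/s. Fr₁ = V₁/√(g·y₁) = 7.672/√(9.81×0.2917) = 4.535.
Conjugate-depth relation: y₂/y₁ = ½[√(1 + 8Fr₁²) − 1] = ½[√165.56 − 1] = 5.934.

y₂/y₁ = 5.934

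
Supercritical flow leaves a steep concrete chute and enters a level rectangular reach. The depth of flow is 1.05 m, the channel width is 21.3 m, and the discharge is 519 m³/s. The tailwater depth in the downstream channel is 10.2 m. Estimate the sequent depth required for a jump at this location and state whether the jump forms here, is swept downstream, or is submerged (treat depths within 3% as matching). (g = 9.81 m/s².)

y₂ = 10.2 m; the jump forms here

q = Q/b = 519/21.3 = 24.4 m²/s; V₁ = q/y₁ = 23.2 m/s. Fr₁ = V₁/√(g·y₁) = 7.23.
From the momentum equation for a rectangular channel, y₂/y₁ = ½[√(1 + 8Fr₁²) − 1] = ½[√419.2 − 1] = 9.74.
y₂ = 9.74 × 1.05 = 10.2 m.
Tailwater y_tw = 10.2 m: y_tw ≈ y₂, so the jump forms here.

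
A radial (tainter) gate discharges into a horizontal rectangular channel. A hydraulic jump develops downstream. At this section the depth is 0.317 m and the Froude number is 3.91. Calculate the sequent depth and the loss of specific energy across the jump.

Fr₁ = 3.91 (given).
From the momentum equation for a rectangular channel, y₂/y₁ = ½[√(1 + 8Fr₁²) − 1] = ½[√123.3 − 1] = 5.05.
y₂ = 5.05 × 0.317 = 1.60 m.
Head loss: ΔE = (y₂ − y₁)³/(4y₁y₂) = (1.60 − 0.317)³/(4×0.317×1.60) = 2.12/2.03 = 1.04 m.

y₂ = 1.60 m; ΔE = 1.04 m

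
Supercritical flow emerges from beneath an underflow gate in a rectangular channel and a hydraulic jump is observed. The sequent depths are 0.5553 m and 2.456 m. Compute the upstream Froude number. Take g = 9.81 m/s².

Fr₁ = 3.463

For a rectangular channel the momentum equation gives q² = ½·g·y₁·y₂·(y₁ + y₂) = ½×9.81×0.5553×2.456×3.011 = 20.14.
q = √20.14 = 4.488 m²/s.
V₁ = q/y₁ = 8.083 m/s; Fr₁ = V₁/√(g·y₁) = 3.463.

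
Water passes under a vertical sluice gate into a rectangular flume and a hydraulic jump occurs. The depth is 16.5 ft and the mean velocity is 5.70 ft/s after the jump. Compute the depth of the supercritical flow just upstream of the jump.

Fr₂ = V₂/√(g·y₂) = 5.70/√(32.2×16.5) = 0.247.
Since the conjugate-depth ratio holds either way, y₁/y₂ = ½[√(1 + 8Fr₂²) − 1] = ½[√1.489 − 1] = 0.110.
y₁ = 0.110 × 16.5 = 1.82 ft.

y₁ = 1.82 ft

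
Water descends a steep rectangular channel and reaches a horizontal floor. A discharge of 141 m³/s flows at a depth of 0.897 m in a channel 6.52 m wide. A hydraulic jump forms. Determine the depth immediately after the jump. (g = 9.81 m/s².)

q = Q/b = 141/6.52 = 21.6 m²/s; V₁ = q/y₁ = 24.1 m/s. Fr₁ = V₁/√(g·y₁) = 8.13.
Conjugate-depth relation: y₂/y₁ = ½[√(1 + 8Fr₁²) − 1] = ½[√529.4 − 1] = 11.0.
y₂ = 11.0 × 0.897 = 9.87 m.

y₂ = 9.87 m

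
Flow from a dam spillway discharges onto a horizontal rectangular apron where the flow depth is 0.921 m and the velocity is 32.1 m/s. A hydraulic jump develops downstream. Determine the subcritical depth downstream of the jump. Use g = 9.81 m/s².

y₂ = 13.5 m

Fr₁ = V₁/√(g·y₁) = 32.1/√(9.81×0.921) = 10.7.
From the momentum equation for a rectangular channel, y₂/y₁ = ½[√(1 + 8Fr₁²) − 1] = ½[√913.4 − 1] = 14.6.
y₂ = 14.6 × 0.921 = 13.5 m.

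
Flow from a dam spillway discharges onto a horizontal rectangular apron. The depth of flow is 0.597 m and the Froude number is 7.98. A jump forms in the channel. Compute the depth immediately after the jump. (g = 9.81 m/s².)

Fr₁ = 7.98 (given).
Bélanger equation: y₂/y₁ = ½[√(1 + 8Fr₁²) − 1] = ½[√510.4 − 1] = 10.8.
y₂ = 10.8 × 0.597 = 6.45 m.

y₂ = 6.45 m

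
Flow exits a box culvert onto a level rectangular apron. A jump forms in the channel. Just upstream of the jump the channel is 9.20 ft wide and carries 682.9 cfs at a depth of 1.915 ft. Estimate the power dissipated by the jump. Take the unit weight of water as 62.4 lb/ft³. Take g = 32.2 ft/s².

P = 948.9 hp

q = Q/b = 682.9/9.20 = 74.23 ft²/s; V₁ = q/y₁ = 38.76 ft/s. Fr₁ = V₁/√(g·y₁) = 4.936.
Conjugate-depth relation: y₂/y₁ = ½[√(1 + 8Fr₁²) − 1] = ½[√195.92 − 1] = 6.499.
y₂ = 6.499 × 1.915 = 12.44 ft.
Head loss: ΔE = (y₂ − y₁)³/(4y₁y₂) = (12.44 − 1.915)³/(4×1.915×12.44) = 1168/95.33 = 12.25 ft.
P = γ·Q·ΔE/550 = 62.4 × 682.9 × 12.25 / 550 = 948.9 hp.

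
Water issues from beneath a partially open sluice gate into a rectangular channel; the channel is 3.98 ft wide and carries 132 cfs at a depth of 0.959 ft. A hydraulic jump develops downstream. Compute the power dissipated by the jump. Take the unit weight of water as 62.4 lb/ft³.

P = 169 hp

q = Q/b = 132/3.98 = 33.2 ft²/s; V₁ = q/y₁ = 34.6 ft/s. Fr₁ = V₁/√(g·y₁) = 6.22.
Bélanger equation: y₂/y₁ = ½[√(1 + 8Fr₁²) − 1] = ½[√310.9 − 1] = 8.32.
y₂ = 8.32 × 0.959 = 7.97 ft.
Head loss: ΔE = (y₂ − y₁)³/(4y₁y₂) = (7.97 − 0.959)³/(4×0.959×7.97) = 345/30.6 = 11.3 ft.
P = γ·Q·ΔE/550 = 62.4 × 132 × 11.3 / 550 = 169 hp.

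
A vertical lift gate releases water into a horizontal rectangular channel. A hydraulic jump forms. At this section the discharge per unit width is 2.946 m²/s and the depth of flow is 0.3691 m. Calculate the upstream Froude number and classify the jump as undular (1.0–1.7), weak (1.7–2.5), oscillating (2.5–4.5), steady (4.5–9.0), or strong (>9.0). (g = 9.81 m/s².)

V₁ = q/y₁ = 2.946/0.3691 = 7.982 m/s. Fr₁ = V₁/√(g·y₁) = 7.982/√(9.81×0.3691) = 4.195.
Fr₁ = 4.195 lies in the oscillating range.

Fr₁ = 4.195; oscillating jump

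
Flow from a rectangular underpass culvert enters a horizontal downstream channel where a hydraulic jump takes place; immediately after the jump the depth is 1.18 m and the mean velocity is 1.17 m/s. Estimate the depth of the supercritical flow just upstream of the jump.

y₁ = 0.233 m

Fr₂ = V₂/√(g·y₂) = 1.17/√(9.81×1.18) = 0.344.
From the momentum equation (using Fr₂), y₁/y₂ = ½[√(1 + 8Fr₂²) − 1] = ½[√1.946 − 1] = 0.198.
y₁ = 0.198 × 1.18 = 0.233 m.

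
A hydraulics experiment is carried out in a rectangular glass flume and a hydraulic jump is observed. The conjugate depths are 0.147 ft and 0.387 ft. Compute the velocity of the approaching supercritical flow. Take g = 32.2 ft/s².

For a rectangular channel the momentum equation gives q² = ½·g·y₁·y₂·(y₁ + y₂) = ½×32.2×0.147×0.387×0.534 = 0.489.
q = √0.489 = 0.699 ft²/s.
V₁ = q/y₁ = 0.699/0.147 = 4.76 ft/s.

V₁ = 4.76 ft/s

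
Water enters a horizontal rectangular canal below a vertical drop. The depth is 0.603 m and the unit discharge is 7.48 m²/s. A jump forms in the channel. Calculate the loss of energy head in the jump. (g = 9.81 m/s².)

V₁ = q/y₁ = 7.48/0.603 = 12.4 m/s. Fr₁ = V₁/√(g·y₁) = 12.4/√(9.81×0.603) = 5.10.
From the momentum equation for a rectangular channel, y₂/y₁ = ½[√(1 + 8Fr₁²) − 1] = ½[√209.1 − 1] = 6.73.
y₂ = 6.73 × 0.603 = 4.06 m.
V₂ = q/y₂ = 7.48/4.06 = 1.84 m/s. E₁ = y₁ + V₁²/2g = 8.45 m; E₂ = y₂ + V₂²/2g = 4.23 m. ΔE = E₁ − E₂ = 4.21 m.

ΔE = 4.21 m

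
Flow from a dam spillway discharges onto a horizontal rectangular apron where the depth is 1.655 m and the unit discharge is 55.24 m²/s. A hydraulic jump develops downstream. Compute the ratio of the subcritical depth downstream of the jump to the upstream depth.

V₁ = q/y₁ = 55.24/1.655 = 33.38 m/s. Fr₁ = V₁/√(g·y₁) = 33.38/√(9.81×1.655) = 8.284.
By Bélanger, y₂/y₁ = ½[√(1 + 8Fr₁²) − 1] = ½[√549.95 − 1] = 11.23.

y₂/y₁ = 11.23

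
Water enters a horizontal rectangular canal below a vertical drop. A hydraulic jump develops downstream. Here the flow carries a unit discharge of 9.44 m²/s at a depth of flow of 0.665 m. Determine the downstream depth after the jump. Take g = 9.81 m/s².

V₁ = q/y₁ = 9.44/0.665 = 14.2 m/s. Fr₁ = V₁/√(g·y₁) = 14.2/√(9.81×0.665) = 5.56.
Conjugate-depth relation: y₂/y₁ = ½[√(1 + 8Fr₁²) − 1] = ½[√248.1 − 1] = 7.38.
y₂ = 7.38 × 0.665 = 4.90 m.

y₂ = 4.90 m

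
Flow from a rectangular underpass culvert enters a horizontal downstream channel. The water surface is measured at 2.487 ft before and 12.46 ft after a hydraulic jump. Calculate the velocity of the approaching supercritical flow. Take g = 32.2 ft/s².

For a rectangular channel the momentum equation gives q² = ½·g·y₁·y₂·(y₁ + y₂) = ½×32.2×2.487×12.46×14.95 = 7457.
q = √7457 = 86.35 ft²/s.
V₁ = q/y₁ = 86.35/2.487 = 34.72 ft/s.

V₁ = 34.72 ft/s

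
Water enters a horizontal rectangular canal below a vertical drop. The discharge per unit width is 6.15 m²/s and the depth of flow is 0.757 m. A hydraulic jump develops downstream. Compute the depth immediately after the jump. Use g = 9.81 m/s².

V₁ = q/y₁ = 6.15/0.757 = 8.12 m/s. Fr₁ = V₁/√(g·y₁) = 8.12/√(9.81×0.757) = 2.98.
Conjugate-depth relation: y₂/y₁ = ½[√(1 + 8Fr₁²) − 1] = ½[√72.10 − 1] = 3.75.
y₂ = 3.75 × 0.757 = 2.84 m.

y₂ = 2.84 m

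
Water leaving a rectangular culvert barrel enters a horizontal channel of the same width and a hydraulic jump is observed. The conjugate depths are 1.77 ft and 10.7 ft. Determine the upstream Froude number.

For a rectangular channel the momentum equation gives q² = ½·g·y₁·y₂·(y₁ + y₂) = ½×32.2×1.77×10.7×12.5 = 3802.
q = √3802 = 61.7 ft²/s.
V₁ = q/y₁ = 34.8 ft/s; Fr₁ = V₁/√(g·y₁) = 4.61.

Fr₁ = 4.61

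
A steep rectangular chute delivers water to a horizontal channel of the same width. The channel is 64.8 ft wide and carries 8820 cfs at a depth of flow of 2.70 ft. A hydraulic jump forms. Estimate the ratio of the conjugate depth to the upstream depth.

q = Q/b = 8820/64.8 = 136 ft²/s; V₁ = q/y₁ = 50.4 ft/s. Fr₁ = V₁/√(g·y₁) = 5.41.
Sequent-depth ratio: y₂/y₁ = ½[√(1 + 8Fr₁²) − 1] = ½[√234.8 − 1] = 7.16.

y₂/y₁ = 7.16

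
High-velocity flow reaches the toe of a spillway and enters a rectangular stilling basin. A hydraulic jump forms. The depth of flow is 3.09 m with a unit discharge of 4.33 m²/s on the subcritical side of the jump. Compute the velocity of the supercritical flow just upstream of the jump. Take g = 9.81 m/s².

V₁ = 12.1 m/s

V₂ = q/y₂ = 4.33/3.09 = 1.40 m/s; Fr₂ = V₂/√(g·y₂) = 0.255.
Since the conjugate-depth ratio holds either way, y₁/y₂ = ½[√(1 + 8Fr₂²) − 1] = ½[√1.518 − 1] = 0.116.
y₁ = 0.116 × 3.09 = 0.359 m.
V₁ = q/y₁ = 4.33/0.359 = 12.1 m/s.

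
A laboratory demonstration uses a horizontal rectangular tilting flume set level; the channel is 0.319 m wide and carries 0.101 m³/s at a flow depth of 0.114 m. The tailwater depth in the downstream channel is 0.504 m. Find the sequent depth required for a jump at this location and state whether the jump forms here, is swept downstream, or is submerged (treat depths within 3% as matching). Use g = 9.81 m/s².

q = Q/b = 0.101/0.319 = 0.317 m²/s; V₁ = q/y₁ = 2.78 m/s. Fr₁ = V₁/√(g·y₁) = 2.63.
Sequent-depth ratio: y₂/y₁ = ½[√(1 + 8Fr₁²) − 1] = ½[√56.18 − 1] = 3.25.
y₂ = 3.25 × 0.114 = 0.370 m.
Tailwater y_tw = 0.504 m: y_tw > y₂, so the jump is submerged.

y₂ = 0.370 m; the jump is submerged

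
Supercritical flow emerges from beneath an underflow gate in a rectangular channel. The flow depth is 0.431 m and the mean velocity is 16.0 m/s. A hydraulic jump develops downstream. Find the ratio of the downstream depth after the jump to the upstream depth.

Fr₁ = V₁/√(g·y₁) = 16.0/√(9.81×0.431) = 7.78.
Bélanger equation: y₂/y₁ = ½[√(1 + 8Fr₁²) − 1] = ½[√485.4 − 1] = 10.5.

y₂/y₁ = 10.5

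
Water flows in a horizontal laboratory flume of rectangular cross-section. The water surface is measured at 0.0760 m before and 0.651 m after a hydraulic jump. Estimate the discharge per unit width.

q = 0.420 m²/s

For a rectangular channel the momentum equation gives q² = ½·g·y₁·y₂·(y₁ + y₂) = ½×9.81×0.0760×0.651×0.727 = 0.176.
q = √0.176 = 0.420 m²/s.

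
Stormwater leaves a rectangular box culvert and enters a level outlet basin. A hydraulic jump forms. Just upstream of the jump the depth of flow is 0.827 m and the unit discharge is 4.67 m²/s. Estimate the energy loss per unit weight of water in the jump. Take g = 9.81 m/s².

ΔE = 0.216 m

V₁ = q/y₁ = 4.67/0.827 = 5.65 m/s. Fr₁ = V₁/√(g·y₁) = 5.65/√(9.81×0.827) = 1.98.
Sequent-depth ratio: y₂/y₁ = ½[√(1 + 8Fr₁²) − 1] = ½[√32.44 − 1] = 2.35.
y₂ = 2.35 × 0.827 = 1.94 m.
Head loss: ΔE = (y₂ − y₁)³/(4y₁y₂) = (1.94 − 0.827)³/(4×0.827×1.94) = 1.39/6.42 = 0.216 m.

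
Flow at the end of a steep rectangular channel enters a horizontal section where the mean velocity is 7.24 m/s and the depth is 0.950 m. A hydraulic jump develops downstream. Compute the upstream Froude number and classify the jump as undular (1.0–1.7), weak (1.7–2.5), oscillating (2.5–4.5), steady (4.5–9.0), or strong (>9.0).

Fr₁ = 2.37; weak jump

Fr₁ = V₁/√(g·y₁) = 7.24/√(9.81×0.950) = 2.37.
Fr₁ = 2.37 lies in the weak range.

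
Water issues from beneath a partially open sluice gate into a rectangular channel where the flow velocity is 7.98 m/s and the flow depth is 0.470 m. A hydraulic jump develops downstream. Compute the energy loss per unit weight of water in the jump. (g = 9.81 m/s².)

Fr₁ = V₁/√(g·y₁) = 7.98/√(9.81×0.470) = 3.72.
Bélanger equation: y₂/y₁ = ½[√(1 + 8Fr₁²) − 1] = ½[√111.5 − 1] = 4.78.
y₂ = 4.78 × 0.470 = 2.25 m.
Head loss: ΔE = (y₂ − y₁)³/(4y₁y₂) = (2.25 − 0.470)³/(4×0.470×2.25) = 5.61/4.22 = 1.33 m.

ΔE = 1.33 m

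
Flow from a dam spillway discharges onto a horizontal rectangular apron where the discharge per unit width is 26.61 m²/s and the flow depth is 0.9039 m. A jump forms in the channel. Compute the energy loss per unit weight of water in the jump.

V₁ = q/y₁ = 26.61/0.9039 = 29.44 m/s. Fr₁ = V₁/√(g·y₁) = 29.44/√(9.81×0.9039) = 9.886.
From the momentum equation for a rectangular channel, y₂/y₁ = ½[√(1 + 8Fr₁²) − 1] = ½[√782.90 − 1] = 13.49.
y₂ = 13.49 × 0.9039 = 12.19 m.
Head loss: ΔE = (y₂ − y₁)³/(4y₁y₂) = (12.19 − 0.9039)³/(4×0.9039×12.19) = 1439/44.09 = 32.64 m.

ΔE = 32.64 m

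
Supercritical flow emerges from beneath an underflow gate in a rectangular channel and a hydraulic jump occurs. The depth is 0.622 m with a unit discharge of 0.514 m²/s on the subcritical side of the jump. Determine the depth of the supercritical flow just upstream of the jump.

y₁ = 0.117 m

V₂ = q/y₂ = 0.514/0.622 = 0.826 m/s; Fr₂ = V₂/√(g·y₂) = 0.335.
Since the conjugate-depth ratio holds either way, y₁/y₂ = ½[√(1 + 8Fr₂²) − 1] = ½[√1.895 − 1] = 0.188.
y₁ = 0.188 × 0.622 = 0.117 m.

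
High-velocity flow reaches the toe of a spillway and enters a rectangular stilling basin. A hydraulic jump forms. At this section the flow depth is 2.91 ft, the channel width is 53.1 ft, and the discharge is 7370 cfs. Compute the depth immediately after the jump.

q = Q/b = 7370/53.1 = 139 ft²/s; V₁ = q/y₁ = 47.7 ft/s. Fr₁ = V₁/√(g·y₁) = 4.93.
From the momentum equation for a rectangular channel, y₂/y₁ = ½[√(1 + 8Fr₁²) − 1] = ½[√195.2 − 1] = 6.49.
y₂ = 6.49 × 2.91 = 18.9 ft.

y₂ = 18.9 ft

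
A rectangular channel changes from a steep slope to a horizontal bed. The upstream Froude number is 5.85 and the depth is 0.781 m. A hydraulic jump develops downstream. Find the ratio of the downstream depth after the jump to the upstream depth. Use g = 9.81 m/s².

y₂/y₁ = 7.79

Fr₁ = 5.85 (given).
From the momentum equation for a rectangular channel, y₂/y₁ = ½[√(1 + 8Fr₁²) − 1] = ½[√274.8 − 1] = 7.79.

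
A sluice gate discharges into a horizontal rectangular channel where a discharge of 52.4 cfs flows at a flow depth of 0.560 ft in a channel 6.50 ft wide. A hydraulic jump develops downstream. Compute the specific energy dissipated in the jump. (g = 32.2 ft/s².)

q = Q/b = 52.4/6.50 = 8.06 ft²/s; V₁ = q/y₁ = 14.4 ft/s. Fr₁ = V₁/√(g·y₁) = 3.39.
From the momentum equation for a rectangular channel, y₂/y₁ = ½[√(1 + 8Fr₁²) − 1] = ½[√92.94 − 1] = 4.32.
y₂ = 4.32 × 0.560 = 2.42 ft.
Head loss: ΔE = (y₂ − y₁)³/(4y₁y₂) = (2.42 − 0.560)³/(4×0.560×2.42) = 6.43/5.42 = 1.19 ft.

ΔE = 1.19 ft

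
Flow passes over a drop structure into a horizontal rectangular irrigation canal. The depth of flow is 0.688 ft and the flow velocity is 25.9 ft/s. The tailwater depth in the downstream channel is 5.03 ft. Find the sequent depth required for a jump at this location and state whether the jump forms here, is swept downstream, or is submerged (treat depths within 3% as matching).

y₂ = 5.02 ft; the jump forms here

Fr₁ = V₁/√(g·y₁) = 25.9/√(32.2×0.688) = 5.50.
Conjugate-depth relation: y₂/y₁ = ½[√(1 + 8Fr₁²) − 1] = ½[√243.2 − 1] = 7.30.
y₂ = 7.30 × 0.688 = 5.02 ft.
Tailwater y_tw = 5.03 ft: y_tw ≈ y₂, so the jump forms here.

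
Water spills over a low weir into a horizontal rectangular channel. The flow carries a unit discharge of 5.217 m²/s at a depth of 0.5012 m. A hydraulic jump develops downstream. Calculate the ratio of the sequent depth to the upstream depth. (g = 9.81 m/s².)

y₂/y₁ = 6.158

V₁ = q/y₁ = 5.217/0.5012 = 10.41 m/s. Fr₁ = V₁/√(g·y₁) = 10.41/√(9.81×0.5012) = 4.694.
From the momentum equation for a rectangular channel, y₂/y₁ = ½[√(1 + 8Fr₁²) − 1] = ½[√177.29 − 1] = 6.158.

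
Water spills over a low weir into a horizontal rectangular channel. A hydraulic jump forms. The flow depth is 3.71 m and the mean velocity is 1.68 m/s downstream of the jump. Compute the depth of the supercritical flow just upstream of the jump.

y₁ = 0.506 m

Fr₂ = V₂/√(g·y₂) = 1.68/√(9.81×3.71) = 0.278.
From the momentum equation (using Fr₂), y₁/y₂ = ½[√(1 + 8Fr₂²) − 1] = ½[√1.620 − 1] = 0.136.
y₁ = 0.136 × 3.71 = 0.506 m.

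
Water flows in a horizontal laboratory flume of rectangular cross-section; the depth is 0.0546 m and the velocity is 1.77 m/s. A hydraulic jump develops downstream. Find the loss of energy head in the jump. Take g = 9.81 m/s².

ΔE = 0.0346 m

Fr₁ = V₁/√(g·y₁) = 1.77/√(9.81×0.0546) = 2.42.
By Bélanger, y₂/y₁ = ½[√(1 + 8Fr₁²) − 1] = ½[√47.79 − 1] = 2.96.
y₂ = 2.96 × 0.0546 = 0.161 m.
Head loss: ΔE = (y₂ − y₁)³/(4y₁y₂) = (0.161 − 0.0546)³/(4×0.0546×0.161) = 0.00122/0.0353 = 0.0346 m.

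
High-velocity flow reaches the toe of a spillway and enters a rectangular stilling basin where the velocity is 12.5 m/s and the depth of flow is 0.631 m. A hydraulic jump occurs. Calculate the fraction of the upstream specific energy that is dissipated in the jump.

Fr₁ = V₁/√(g·y₁) = 12.5/√(9.81×0.631) = 5.02.
Conjugate-depth relation: y₂/y₁ = ½[√(1 + 8Fr₁²) − 1] = ½[√202.9 − 1] = 6.62.
y₂ = 6.62 × 0.631 = 4.18 m.
E₁ = y₁ + V₁²/2g = 8.59 m. ΔE = (y₂ − y₁)³/(4y₁y₂) = 4.23 m. ΔE/E₁ = 4.23/8.59 = 0.493.

ΔE/E₁ = 0.493 (49.3%)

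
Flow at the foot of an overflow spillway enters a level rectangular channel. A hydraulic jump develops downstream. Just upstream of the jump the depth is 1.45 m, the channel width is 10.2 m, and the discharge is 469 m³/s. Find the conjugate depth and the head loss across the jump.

y₂ = 16.5 m; ΔE = 35.8 m

q = Q/b = 469/10.2 = 46.0 m²/s; V₁ = q/y₁ = 31.7 m/s. Fr₁ = V₁/√(g·y₁) = 8.41.
By Bélanger, y₂/y₁ = ½[√(1 + 8Fr₁²) − 1] = ½[√566.5 − 1] = 11.4.
y₂ = 11.4 × 1.45 = 16.5 m.
Head loss: ΔE = (y₂ − y₁)³/(4y₁y₂) = (16.5 − 1.45)³/(4×1.45×16.5) = 3430/95.9 = 35.8 m.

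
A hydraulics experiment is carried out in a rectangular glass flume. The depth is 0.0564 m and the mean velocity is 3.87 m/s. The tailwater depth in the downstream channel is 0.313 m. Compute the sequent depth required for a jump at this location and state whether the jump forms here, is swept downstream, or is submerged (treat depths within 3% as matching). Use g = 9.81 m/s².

Fr₁ = V₁/√(g·y₁) = 3.87/√(9.81×0.0564) = 5.20.
Sequent-depth ratio: y₂/y₁ = ½[√(1 + 8Fr₁²) − 1] = ½[√217.6 − 1] = 6.87.
y₂ = 6.87 × 0.0564 = 0.388 m.
Tailwater y_tw = 0.313 m: y_tw < y₂, so the jump is swept downstream.

y₂ = 0.388 m; the jump is swept downstream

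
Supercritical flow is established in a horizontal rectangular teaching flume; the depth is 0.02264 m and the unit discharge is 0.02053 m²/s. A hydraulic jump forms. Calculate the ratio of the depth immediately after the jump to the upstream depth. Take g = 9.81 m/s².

V₁ = q/y₁ = 0.02053/0.02264 = 0.9068 m/s. Fr₁ = V₁/√(g·y₁) = 0.9068/√(9.81×0.02264) = 1.924.
Sequent-depth ratio: y₂/y₁ = ½[√(1 + 8Fr₁²) − 1] = ½[√30.619 − 1] = 2.267.

y₂/y₁ = 2.267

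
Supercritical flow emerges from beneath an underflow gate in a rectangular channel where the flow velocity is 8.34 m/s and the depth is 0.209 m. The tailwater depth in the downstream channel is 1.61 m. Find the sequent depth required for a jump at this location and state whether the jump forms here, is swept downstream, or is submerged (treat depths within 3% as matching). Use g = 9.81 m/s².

y₂ = 1.62 m; the jump forms here

Fr₁ = V₁/√(g·y₁) = 8.34/√(9.81×0.209) = 5.82.
By Bélanger, y₂/y₁ = ½[√(1 + 8Fr₁²) − 1] = ½[√272.4 − 1] = 7.75.
y₂ = 7.75 × 0.209 = 1.62 m.
Tailwater y_tw = 1.61 m: y_tw ≈ y₂, so the jump forms here.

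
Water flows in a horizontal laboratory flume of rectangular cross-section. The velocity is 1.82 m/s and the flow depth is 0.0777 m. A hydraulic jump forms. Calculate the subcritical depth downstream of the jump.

Fr₁ = V₁/√(g·y₁) = 1.82/√(9.81×0.0777) = 2.08.
Conjugate-depth relation: y₂/y₁ = ½[√(1 + 8Fr₁²) − 1] = ½[√35.77 − 1] = 2.49.
y₂ = 2.49 × 0.0777 = 0.193 m.

y₂ = 0.193 m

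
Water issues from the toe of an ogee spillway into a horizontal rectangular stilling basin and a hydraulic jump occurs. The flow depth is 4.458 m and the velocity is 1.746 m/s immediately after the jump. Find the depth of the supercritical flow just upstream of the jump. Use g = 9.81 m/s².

Fr₂ = V₂/√(g·y₂) = 1.746/√(9.81×4.458) = 0.2640.
Applying the sequent-depth relation in reverse, y₁/y₂ = ½[√(1 + 8Fr₂²) − 1] = ½[√1.5577 − 1] = 0.1240.
y₁ = 0.1240 × 4.458 = 0.5529 m.

y₁ = 0.5529 m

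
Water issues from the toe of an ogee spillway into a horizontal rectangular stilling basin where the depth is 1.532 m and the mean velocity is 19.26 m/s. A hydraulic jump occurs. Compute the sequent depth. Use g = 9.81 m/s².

y₂ = 10.03 m

Fr₁ = V₁/√(g·y₁) = 19.26/√(9.81×1.532) = 4.968.
Conjugate-depth relation: y₂/y₁ = ½[√(1 + 8Fr₁²) − 1] = ½[√198.46 − 1] = 6.544.
y₂ = 6.544 × 1.532 = 10.03 m.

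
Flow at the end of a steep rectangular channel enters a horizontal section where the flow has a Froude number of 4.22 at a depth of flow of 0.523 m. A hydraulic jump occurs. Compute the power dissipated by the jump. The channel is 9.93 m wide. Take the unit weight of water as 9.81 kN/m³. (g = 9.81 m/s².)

Fr₁ = 4.22 (given).
From the momentum equation for a rectangular channel, y₂/y₁ = ½[√(1 + 8Fr₁²) − 1] = ½[√143.5 − 1] = 5.49.
y₂ = 5.49 × 0.523 = 2.87 m.
Head loss: ΔE = (y₂ − y₁)³/(4y₁y₂) = (2.87 − 0.523)³/(4×0.523×2.87) = 12.9/6.01 = 2.15 m.
V₁ = Fr₁·√(g·y₁) = 4.22×√(9.81×0.523) = 9.56 m/s; q = V₁·y₁ = 5.00 m²/s. Q = q·b = 5.00 × 9.93 = 49.6 m³/s. P = γ·Q·ΔE = 9.81 × 49.6 × 2.15 = 1049 kW.

P = 1049 kW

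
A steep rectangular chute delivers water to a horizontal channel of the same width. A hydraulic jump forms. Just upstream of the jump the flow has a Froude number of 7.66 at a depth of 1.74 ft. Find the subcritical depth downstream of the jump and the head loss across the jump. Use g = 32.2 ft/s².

y₂ = 18.0 ft; ΔE = 34.3 ft

Fr₁ = 7.66 (given).
Bélanger equation: y₂/y₁ = ½[√(1 + 8Fr₁²) − 1] = ½[√470.4 − 1] = 10.3.
y₂ = 10.3 × 1.74 = 18.0 ft.
Head loss: ΔE = (y₂ − y₁)³/(4y₁y₂) = (18.0 − 1.74)³/(4×1.74×18.0) = 4298/125 = 34.3 ft.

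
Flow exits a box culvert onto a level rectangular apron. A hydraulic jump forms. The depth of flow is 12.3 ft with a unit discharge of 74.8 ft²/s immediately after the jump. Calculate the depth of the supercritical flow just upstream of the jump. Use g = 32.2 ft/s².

V₂ = q/y₂ = 74.8/12.3 = 6.08 ft/s; Fr₂ = V₂/√(g·y₂) = 0.306.
The Bélanger relation is symmetric: y₁/y₂ = ½[√(1 + 8Fr₂²) − 1] = ½[√1.747 − 1] = 0.161.
y₁ = 0.161 × 12.3 = 1.98 ft.

y₁ = 1.98 ft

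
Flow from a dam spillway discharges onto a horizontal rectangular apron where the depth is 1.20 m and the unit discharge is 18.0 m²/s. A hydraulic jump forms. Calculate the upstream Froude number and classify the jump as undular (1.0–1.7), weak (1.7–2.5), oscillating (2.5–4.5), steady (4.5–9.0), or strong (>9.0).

V₁ = q/y₁ = 18.0/1.20 = 15.0 m/s. Fr₁ = V₁/√(g·y₁) = 15.0/√(9.81×1.20) = 4.37.
Fr₁ = 4.37 lies in the oscillating range.

Fr₁ = 4.37; oscillating jump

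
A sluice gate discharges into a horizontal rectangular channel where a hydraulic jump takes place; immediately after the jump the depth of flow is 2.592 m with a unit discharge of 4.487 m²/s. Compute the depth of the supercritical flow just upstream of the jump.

y₁ = 0.5104 m

V₂ = q/y₂ = 4.487/2.592 = 1.731 m/s; Fr₂ = V₂/√(g·y₂) = 0.3433.
From the momentum equation (using Fr₂), y₁/y₂ = ½[√(1 + 8Fr₂²) − 1] = ½[√1.9428 − 1] = 0.1969.
y₁ = 0.1969 × 2.592 = 0.5104 m.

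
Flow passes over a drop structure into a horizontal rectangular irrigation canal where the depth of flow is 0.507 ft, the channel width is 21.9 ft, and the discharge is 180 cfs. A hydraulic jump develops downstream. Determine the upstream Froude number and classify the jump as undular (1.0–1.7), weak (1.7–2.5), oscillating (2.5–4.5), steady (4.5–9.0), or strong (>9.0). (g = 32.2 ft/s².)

q = Q/b = 180/21.9 = 8.22 ft²/s; V₁ = q/y₁ = 16.2 ft/s. Fr₁ = V₁/√(g·y₁) = 4.01.
Fr₁ = 4.01 lies in the oscillating range.

Fr₁ = 4.01; oscillating jump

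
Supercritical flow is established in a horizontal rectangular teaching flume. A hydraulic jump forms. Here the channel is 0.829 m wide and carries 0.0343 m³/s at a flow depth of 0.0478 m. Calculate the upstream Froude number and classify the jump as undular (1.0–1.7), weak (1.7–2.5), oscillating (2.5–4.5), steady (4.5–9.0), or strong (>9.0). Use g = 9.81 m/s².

Fr₁ = 1.26; undular jump

q = Q/b = 0.0343/0.829 = 0.0414 m²/s; V₁ = q/y₁ = 0.866 m/s. Fr₁ = V₁/√(g·y₁) = 1.26.
Fr₁ = 1.26 lies in the undular range.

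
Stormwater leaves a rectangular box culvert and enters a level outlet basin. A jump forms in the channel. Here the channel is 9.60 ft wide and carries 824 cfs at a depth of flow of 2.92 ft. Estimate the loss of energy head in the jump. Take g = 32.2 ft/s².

q = Q/b = 824/9.60 = 85.8 ft²/s; V₁ = q/y₁ = 29.4 ft/s. Fr₁ = V₁/√(g·y₁) = 3.03.
From the momentum equation for a rectangular channel, y₂/y₁ = ½[√(1 + 8Fr₁²) − 1] = ½[√74.52 − 1] = 3.82.
y₂ = 3.82 × 2.92 = 11.1 ft.
V₂ = q/y₂ = 85.8/11.1 = 7.70 ft/s. E₁ = y₁ + V₁²/2g = 16.3 ft; E₂ = y₂ + V₂²/2g = 12.1 ft. ΔE = E₁ − E₂ = 4.27 ft.

ΔE = 4.27 ft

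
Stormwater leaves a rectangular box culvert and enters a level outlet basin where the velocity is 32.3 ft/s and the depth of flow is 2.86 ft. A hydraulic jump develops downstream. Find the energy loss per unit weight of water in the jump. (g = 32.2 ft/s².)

ΔE = 5.92 ft

Fr₁ = V₁/√(g·y₁) = 32.3/√(32.2×2.86) = 3.37.
By Bélanger, y₂/y₁ = ½[√(1 + 8Fr₁²) − 1] = ½[√91.63 − 1] = 4.29.
y₂ = 4.29 × 2.86 = 12.3 ft.
Head loss: ΔE = (y₂ − y₁)³/(4y₁y₂) = (12.3 − 2.86)³/(4×2.86×12.3) = 830/140 = 5.92 ft.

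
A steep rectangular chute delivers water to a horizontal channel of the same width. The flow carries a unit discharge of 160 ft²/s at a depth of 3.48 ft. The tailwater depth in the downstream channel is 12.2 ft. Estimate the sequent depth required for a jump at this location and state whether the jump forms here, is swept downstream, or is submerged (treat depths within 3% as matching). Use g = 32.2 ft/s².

y₂ = 19.7 ft; the jump is swept downstream

V₁ = q/y₁ = 160/3.48 = 46.0 ft/s. Fr₁ = V₁/√(g·y₁) = 46.0/√(32.2×3.48) = 4.34.
Conjugate-depth relation: y₂/y₁ = ½[√(1 + 8Fr₁²) − 1] = ½[√151.9 − 1] = 5.66.
y₂ = 5.66 × 3.48 = 19.7 ft.
Tailwater y_tw = 12.2 ft: y_tw < y₂, so the jump is swept downstream.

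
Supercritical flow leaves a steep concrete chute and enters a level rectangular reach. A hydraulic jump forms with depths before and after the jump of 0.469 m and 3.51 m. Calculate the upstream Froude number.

For a rectangular channel the momentum equation gives q² = ½·g·y₁·y₂·(y₁ + y₂) = ½×9.81×0.469×3.51×3.98 = 32.1.
q = √32.1 = 5.67 m²/s.
V₁ = q/y₁ = 12.1 m/s; Fr₁ = V₁/√(g·y₁) = 5.63.

Fr₁ = 5.63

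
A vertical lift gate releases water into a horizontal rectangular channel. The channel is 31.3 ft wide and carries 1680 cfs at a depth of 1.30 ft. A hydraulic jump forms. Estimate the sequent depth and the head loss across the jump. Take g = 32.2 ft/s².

y₂ = 11.1 ft; ΔE = 16.3 ft

q = Q/b = 1680/31.3 = 53.7 ft²/s; V₁ = q/y₁ = 41.3 ft/s. Fr₁ = V₁/√(g·y₁) = 6.38.
By Bélanger, y₂/y₁ = ½[√(1 + 8Fr₁²) − 1] = ½[√326.8 − 1] = 8.54.
y₂ = 8.54 × 1.30 = 11.1 ft.
V₂ = q/y₂ = 53.7/11.1 = 4.84 ft/s. E₁ = y₁ + V₁²/2g = 27.8 ft; E₂ = y₂ + V₂²/2g = 11.5 ft. ΔE = E₁ − E₂ = 16.3 ft.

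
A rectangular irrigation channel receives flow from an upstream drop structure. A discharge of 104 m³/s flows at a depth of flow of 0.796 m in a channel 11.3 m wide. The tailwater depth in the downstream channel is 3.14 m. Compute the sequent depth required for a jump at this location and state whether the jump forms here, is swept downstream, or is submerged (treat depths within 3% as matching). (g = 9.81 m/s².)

y₂ = 4.28 m; the jump is swept downstream

q = Q/b = 104/11.3 = 9.20 m²/s; V₁ = q/y₁ = 11.6 m/s. Fr₁ = V₁/√(g·y₁) = 4.14.
By Bélanger, y₂/y₁ = ½[√(1 + 8Fr₁²) − 1] = ½[√138.0 − 1] = 5.37.
y₂ = 5.37 × 0.796 = 4.28 m.
Tailwater y_tw = 3.14 m: y_tw < y₂, so the jump is swept downstream.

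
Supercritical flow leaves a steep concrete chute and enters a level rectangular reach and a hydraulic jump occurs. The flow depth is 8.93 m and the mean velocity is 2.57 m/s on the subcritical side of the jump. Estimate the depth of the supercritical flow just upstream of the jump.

Fr₂ = V₂/√(g·y₂) = 2.57/√(9.81×8.93) = 0.275.
From the momentum equation (using Fr₂), y₁/y₂ = ½[√(1 + 8Fr₂²) − 1] = ½[√1.603 − 1] = 0.133.
y₁ = 0.133 × 8.93 = 1.19 m.

y₁ = 1.19 m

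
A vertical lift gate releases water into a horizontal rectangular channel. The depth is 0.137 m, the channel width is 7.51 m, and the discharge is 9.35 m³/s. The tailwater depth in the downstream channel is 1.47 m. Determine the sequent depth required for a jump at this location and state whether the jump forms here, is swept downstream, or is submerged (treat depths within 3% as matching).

q = Q/b = 9.35/7.51 = 1.25 m²/s; V₁ = q/y₁ = 9.09 m/s. Fr₁ = V₁/√(g·y₁) = 7.84.
By Bélanger, y₂/y₁ = ½[√(1 + 8Fr₁²) − 1] = ½[√492.6 − 1] = 10.6.
y₂ = 10.6 × 0.137 = 1.45 m.
Tailwater y_tw = 1.47 m: y_tw ≈ y₂, so the jump forms here.

y₂ = 1.45 m; the jump forms here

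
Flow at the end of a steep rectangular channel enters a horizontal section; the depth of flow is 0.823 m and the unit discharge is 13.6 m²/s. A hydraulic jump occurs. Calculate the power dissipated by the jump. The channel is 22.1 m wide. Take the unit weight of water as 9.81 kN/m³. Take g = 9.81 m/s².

P = 23997 kW

V₁ = q/y₁ = 13.6/0.823 = 16.5 m/s. Fr₁ = V₁/√(g·y₁) = 16.5/√(9.81×0.823) = 5.82.
Conjugate-depth relation: y₂/y₁ = ½[√(1 + 8Fr₁²) − 1] = ½[√271.6 − 1] = 7.74.
y₂ = 7.74 × 0.823 = 6.37 m.
Head loss: ΔE = (y₂ − y₁)³/(4y₁y₂) = (6.37 − 0.823)³/(4×0.823×6.37) = 171/21.0 = 8.14 m.
Q = q·b = 13.6 × 22.1 = 301 m³/s. P = γ·Q·ΔE = 9.81 × 301 × 8.14 = 23997 kW.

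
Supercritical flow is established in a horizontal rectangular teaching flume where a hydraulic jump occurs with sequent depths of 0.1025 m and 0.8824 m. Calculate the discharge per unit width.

For a rectangular channel the momentum equation gives q² = ½·g·y₁·y₂·(y₁ + y₂) = ½×9.81×0.1025×0.8824×0.9849 = 0.4369.
q = √0.4369 = 0.6610 m²/s.

q = 0.6610 m²/s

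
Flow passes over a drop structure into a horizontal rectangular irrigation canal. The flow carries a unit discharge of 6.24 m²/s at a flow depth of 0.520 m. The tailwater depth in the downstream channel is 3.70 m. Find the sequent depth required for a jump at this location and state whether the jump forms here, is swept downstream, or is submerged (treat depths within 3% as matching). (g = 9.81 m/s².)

V₁ = q/y₁ = 6.24/0.520 = 12.0 m/s. Fr₁ = V₁/√(g·y₁) = 12.0/√(9.81×0.520) = 5.31.
Conjugate-depth relation: y₂/y₁ = ½[√(1 + 8Fr₁²) − 1] = ½[√226.8 − 1] = 7.03.
y₂ = 7.03 × 0.520 = 3.66 m.
Tailwater y_tw = 3.70 m: y_tw ≈ y₂, so the jump forms here.

y₂ = 3.66 m; the jump forms here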